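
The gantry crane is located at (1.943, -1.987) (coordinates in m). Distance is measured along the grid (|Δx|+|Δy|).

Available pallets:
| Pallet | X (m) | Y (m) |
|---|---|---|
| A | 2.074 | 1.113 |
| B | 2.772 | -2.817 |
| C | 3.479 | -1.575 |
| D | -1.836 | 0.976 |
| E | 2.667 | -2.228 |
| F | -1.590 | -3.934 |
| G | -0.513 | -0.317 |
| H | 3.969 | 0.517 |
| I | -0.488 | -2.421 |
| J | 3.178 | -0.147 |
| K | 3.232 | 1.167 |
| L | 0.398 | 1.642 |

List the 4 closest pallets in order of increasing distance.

E, B, C, I

Distances from (1.943, -1.987):
A: 3.231 m
B: 1.659 m
C: 1.948 m
D: 6.742 m
E: 0.965 m
F: 5.480 m
G: 4.126 m
H: 4.530 m
I: 2.865 m
J: 3.075 m
K: 4.443 m
L: 5.174 m
Sorted: E (0.965 m) < B (1.659 m) < C (1.948 m) < I (2.865 m) < J (3.075 m) < A (3.231 m) < …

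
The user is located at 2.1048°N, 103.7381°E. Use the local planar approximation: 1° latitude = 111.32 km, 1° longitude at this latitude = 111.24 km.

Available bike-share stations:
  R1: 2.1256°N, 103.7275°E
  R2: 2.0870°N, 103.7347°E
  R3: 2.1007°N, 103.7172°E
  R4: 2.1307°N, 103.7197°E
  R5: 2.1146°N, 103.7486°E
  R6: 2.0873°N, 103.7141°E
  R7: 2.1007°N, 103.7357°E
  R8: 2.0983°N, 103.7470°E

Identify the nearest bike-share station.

R7

Distances from 2.1048°N, 103.7381°E:
R1: √((0.0208·111.32)² + (-0.0106·111.24)²) = √(5.361336 + 1.390381) = 2.5984 km
R2: √((-0.0178·111.32)² + (-0.0034·111.24)²) = √(3.926326 + 0.143047) = 2.0173 km
R3: √((-0.0041·111.32)² + (-0.0209·111.24)²) = √(0.208312 + 5.405234) = 2.3693 km
R4: √((0.0259·111.32)² + (-0.0184·111.24)²) = √(8.312773 + 4.189456) = 3.5358 km
R5: √((0.0098·111.32)² + (0.0105·111.24)²) = √(1.190141 + 1.364271) = 1.5983 km
R6: √((-0.0175·111.32)² + (-0.0240·111.24)²) = √(3.795094 + 7.127618) = 3.3050 km
R7: √((-0.0041·111.32)² + (-0.0024·111.24)²) = √(0.208312 + 0.071276) = 0.5288 km
R8: √((-0.0065·111.32)² + (0.0089·111.24)²) = √(0.523568 + 0.980171) = 1.2263 km
Minimum: R7 at 0.5288 km.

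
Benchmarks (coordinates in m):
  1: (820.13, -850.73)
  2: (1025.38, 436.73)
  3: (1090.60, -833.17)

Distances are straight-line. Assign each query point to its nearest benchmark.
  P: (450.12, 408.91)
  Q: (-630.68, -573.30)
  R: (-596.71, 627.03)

P→2; Q→1; R→2

P at (450.12, 408.91):
  1: 1312.86 m
  2: 575.93 m
  3: 1397.49 m
  → nearest: 2 (575.93 m)
Q at (-630.68, -573.30):
  1: 1477.10 m
  2: 1939.77 m
  3: 1740.79 m
  → nearest: 1 (1477.10 m)
R at (-596.71, 627.03):
  1: 2047.24 m
  2: 1633.21 m
  3: 2231.41 m
  → nearest: 2 (1633.21 m)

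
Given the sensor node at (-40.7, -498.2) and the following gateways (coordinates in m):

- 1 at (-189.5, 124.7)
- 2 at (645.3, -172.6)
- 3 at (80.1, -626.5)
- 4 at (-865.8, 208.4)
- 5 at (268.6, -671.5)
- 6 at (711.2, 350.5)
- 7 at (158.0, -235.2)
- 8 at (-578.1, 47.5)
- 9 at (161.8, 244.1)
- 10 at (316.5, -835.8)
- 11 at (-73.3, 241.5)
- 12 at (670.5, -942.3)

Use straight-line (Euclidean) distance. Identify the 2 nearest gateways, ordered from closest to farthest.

3, 7

Distances from (-40.7, -498.2):
1: √((-148.8)² + (622.9)²) = √(22141.440 + 388004.410) = 640.4 m
2: √((686.0)² + (325.6)²) = √(470596.000 + 106015.360) = 759.3 m
3: √((120.8)² + (-128.3)²) = √(14592.640 + 16460.890) = 176.2 m
4: √((-825.1)² + (706.6)²) = √(680790.010 + 499283.560) = 1086.3 m
5: √((309.3)² + (-173.3)²) = √(95666.490 + 30032.890) = 354.5 m
6: √((751.9)² + (848.7)²) = √(565353.610 + 720291.690) = 1133.9 m
7: √((198.7)² + (263.0)²) = √(39481.690 + 69169.000) = 329.6 m
8: √((-537.4)² + (545.7)²) = √(288798.760 + 297788.490) = 765.9 m
9: √((202.5)² + (742.3)²) = √(41006.250 + 551009.290) = 769.4 m
10: √((357.2)² + (-337.6)²) = √(127591.840 + 113973.760) = 491.5 m
11: √((-32.6)² + (739.7)²) = √(1062.760 + 547156.090) = 740.4 m
12: √((711.2)² + (-444.1)²) = √(505805.440 + 197224.810) = 838.5 m
Sorted: 3 (176.2 m) < 7 (329.6 m) < 5 (354.5 m) < 10 (491.5 m) < …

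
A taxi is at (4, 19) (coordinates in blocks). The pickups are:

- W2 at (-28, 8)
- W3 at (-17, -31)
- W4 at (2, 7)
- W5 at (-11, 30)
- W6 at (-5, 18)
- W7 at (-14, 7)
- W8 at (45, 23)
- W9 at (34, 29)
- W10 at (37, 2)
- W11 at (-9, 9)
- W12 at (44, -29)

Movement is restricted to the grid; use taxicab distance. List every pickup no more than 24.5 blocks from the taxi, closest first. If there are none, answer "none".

W6, W4, W11

Distances from (4, 19):
W2: 43 blocks
W3: 71 blocks
W4: 14 blocks
W5: 26 blocks
W6: 10 blocks
W7: 30 blocks
W8: 45 blocks
W9: 40 blocks
W10: 50 blocks
W11: 23 blocks
W12: 88 blocks
Threshold 24.5 blocks: W6 (10 blocks), W4 (14 blocks), W11 (23 blocks) are within range.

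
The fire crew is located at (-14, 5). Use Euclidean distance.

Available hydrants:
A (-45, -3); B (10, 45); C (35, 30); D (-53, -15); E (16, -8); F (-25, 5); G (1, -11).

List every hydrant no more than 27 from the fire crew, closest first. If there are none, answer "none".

Distances from (-14, 5):
A: √((-31)² + (-8)²) = √(961.000 + 64.000) = 32.0
B: √((24)² + (40)²) = √(576.000 + 1600.000) = 46.6
C: √((49)² + (25)²) = √(2401.000 + 625.000) = 55.0
D: √((-39)² + (-20)²) = √(1521.000 + 400.000) = 43.8
E: √((30)² + (-13)²) = √(900.000 + 169.000) = 32.7
F: √((-11)² + (0)²) = √(121.000 + 0.000) = 11.0
G: √((15)² + (-16)²) = √(225.000 + 256.000) = 21.9
Threshold 27: F (11.0), G (21.9) are within range.

F, G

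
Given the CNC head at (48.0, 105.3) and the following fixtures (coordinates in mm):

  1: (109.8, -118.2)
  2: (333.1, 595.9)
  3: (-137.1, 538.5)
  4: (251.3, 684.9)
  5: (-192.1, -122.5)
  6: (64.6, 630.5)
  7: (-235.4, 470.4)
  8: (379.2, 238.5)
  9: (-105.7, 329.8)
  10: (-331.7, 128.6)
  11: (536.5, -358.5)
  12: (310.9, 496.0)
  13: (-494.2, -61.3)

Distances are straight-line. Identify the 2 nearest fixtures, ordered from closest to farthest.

1, 9

Distances from (48.0, 105.3):
1: √((61.8)² + (-223.5)²) = √(3819.240 + 49952.250) = 231.9 mm
2: √((285.1)² + (490.6)²) = √(81282.010 + 240688.360) = 567.4 mm
3: √((-185.1)² + (433.2)²) = √(34262.010 + 187662.240) = 471.1 mm
4: √((203.3)² + (579.6)²) = √(41330.890 + 335936.160) = 614.2 mm
5: √((-240.1)² + (-227.8)²) = √(57648.010 + 51892.840) = 331.0 mm
6: √((16.6)² + (525.2)²) = √(275.560 + 275835.040) = 525.5 mm
7: √((-283.4)² + (365.1)²) = √(80315.560 + 133298.010) = 462.2 mm
8: √((331.2)² + (133.2)²) = √(109693.440 + 17742.240) = 357.0 mm
9: √((-153.7)² + (224.5)²) = √(23623.690 + 50400.250) = 272.1 mm
10: √((-379.7)² + (23.3)²) = √(144172.090 + 542.890) = 380.4 mm
11: √((488.5)² + (-463.8)²) = √(238632.250 + 215110.440) = 673.6 mm
12: √((262.9)² + (390.7)²) = √(69116.410 + 152646.490) = 470.9 mm
13: √((-542.2)² + (-166.6)²) = √(293980.840 + 27755.560) = 567.2 mm
Sorted: 1 (231.9 mm) < 9 (272.1 mm) < 5 (331.0 mm) < 8 (357.0 mm) < …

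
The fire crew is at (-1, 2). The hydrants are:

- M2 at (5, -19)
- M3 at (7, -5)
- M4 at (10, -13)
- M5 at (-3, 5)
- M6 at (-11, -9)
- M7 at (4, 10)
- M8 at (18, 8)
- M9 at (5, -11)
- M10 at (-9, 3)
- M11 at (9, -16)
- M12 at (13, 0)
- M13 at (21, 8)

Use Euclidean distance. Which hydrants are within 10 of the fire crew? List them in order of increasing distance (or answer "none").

Distances from (-1, 2):
M2: √((6)² + (-21)²) = √(36.000 + 441.000) = 21.8
M3: √((8)² + (-7)²) = √(64.000 + 49.000) = 10.6
M4: √((11)² + (-15)²) = √(121.000 + 225.000) = 18.6
M5: √((-2)² + (3)²) = √(4.000 + 9.000) = 3.6
M6: √((-10)² + (-11)²) = √(100.000 + 121.000) = 14.9
M7: √((5)² + (8)²) = √(25.000 + 64.000) = 9.4
M8: √((19)² + (6)²) = √(361.000 + 36.000) = 19.9
M9: √((6)² + (-13)²) = √(36.000 + 169.000) = 14.3
M10: √((-8)² + (1)²) = √(64.000 + 1.000) = 8.1
M11: √((10)² + (-18)²) = √(100.000 + 324.000) = 20.6
M12: √((14)² + (-2)²) = √(196.000 + 4.000) = 14.1
M13: √((22)² + (6)²) = √(484.000 + 36.000) = 22.8
Threshold 10: M5 (3.6), M10 (8.1), M7 (9.4) are within range.

M5, M10, M7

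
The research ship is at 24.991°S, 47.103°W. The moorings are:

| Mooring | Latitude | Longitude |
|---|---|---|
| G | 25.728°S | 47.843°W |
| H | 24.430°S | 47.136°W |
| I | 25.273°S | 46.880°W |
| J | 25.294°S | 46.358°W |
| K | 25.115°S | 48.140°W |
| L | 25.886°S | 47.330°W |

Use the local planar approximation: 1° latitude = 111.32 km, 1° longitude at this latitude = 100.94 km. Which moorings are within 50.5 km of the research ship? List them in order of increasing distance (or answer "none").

Distances from 24.991°S, 47.103°W:
G: √((-0.737·111.32)² + (-0.740·100.94)²) = √(6731.02760 + 5579.43266) = 110.953 km
H: √((0.561·111.32)² + (-0.033·100.94)²) = √(3900.06745 + 11.09569) = 62.539 km
I: √((-0.282·111.32)² + (0.223·100.94)²) = √(985.47273 + 506.68299) = 38.628 km
J: √((-0.303·111.32)² + (0.745·100.94)²) = √(1137.71020 + 5655.08512) = 82.418 km
K: √((-0.124·111.32)² + (-1.037·100.94)²) = √(190.54158 + 10956.80957) = 105.581 km
L: √((-0.895·111.32)² + (-0.227·100.94)²) = √(9926.41587 + 525.02298) = 102.232 km
Threshold 50.5 km: I (38.628 km) is within range.

I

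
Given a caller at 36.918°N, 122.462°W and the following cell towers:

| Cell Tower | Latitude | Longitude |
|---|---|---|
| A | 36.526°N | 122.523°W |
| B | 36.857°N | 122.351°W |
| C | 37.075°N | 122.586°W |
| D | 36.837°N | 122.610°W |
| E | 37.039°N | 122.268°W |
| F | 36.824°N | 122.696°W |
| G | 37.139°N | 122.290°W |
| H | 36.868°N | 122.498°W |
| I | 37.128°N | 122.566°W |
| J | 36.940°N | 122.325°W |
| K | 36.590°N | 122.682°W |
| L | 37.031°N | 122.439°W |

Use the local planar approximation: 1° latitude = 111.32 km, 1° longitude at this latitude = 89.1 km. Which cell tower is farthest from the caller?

Distances from 36.918°N, 122.462°W:
A: 43.975 km
B: 11.997 km
C: 20.677 km
D: 15.975 km
E: 21.914 km
F: 23.328 km
G: 28.985 km
H: 6.424 km
I: 25.147 km
J: 12.450 km
K: 41.442 km
L: 12.745 km
Maximum: A at 43.975 km.

A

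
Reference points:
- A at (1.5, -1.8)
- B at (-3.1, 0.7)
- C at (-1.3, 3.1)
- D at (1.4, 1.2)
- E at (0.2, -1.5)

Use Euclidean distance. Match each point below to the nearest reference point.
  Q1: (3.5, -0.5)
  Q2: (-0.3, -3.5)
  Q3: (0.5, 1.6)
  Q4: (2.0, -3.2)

Q1→A; Q2→E; Q3→D; Q4→A

Q1 at (3.5, -0.5):
  A: √((-2.0)² + (-1.3)²) = √(4.000000 + 1.690000) = 2.3854
  B: √((-6.6)² + (1.2)²) = √(43.560000 + 1.440000) = 6.7082
  C: √((-4.8)² + (3.6)²) = √(23.040000 + 12.960000) = 6.0000
  D: √((-2.1)² + (1.7)²) = √(4.410000 + 2.890000) = 2.7019
  E: √((-3.3)² + (-1.0)²) = √(10.890000 + 1.000000) = 3.4482
  → nearest: A (2.3854)
Q2 at (-0.3, -3.5):
  A: √((1.8)² + (1.7)²) = √(3.240000 + 2.890000) = 2.4759
  B: √((-2.8)² + (4.2)²) = √(7.840000 + 17.640000) = 5.0478
  C: √((-1.0)² + (6.6)²) = √(1.000000 + 43.560000) = 6.6753
  D: √((1.7)² + (4.7)²) = √(2.890000 + 22.090000) = 4.9980
  E: √((0.5)² + (2.0)²) = √(0.250000 + 4.000000) = 2.0616
  → nearest: E (2.0616)
Q3 at (0.5, 1.6):
  A: √((1.0)² + (-3.4)²) = √(1.000000 + 11.560000) = 3.5440
  B: √((-3.6)² + (-0.9)²) = √(12.960000 + 0.810000) = 3.7108
  C: √((-1.8)² + (1.5)²) = √(3.240000 + 2.250000) = 2.3431
  D: √((0.9)² + (-0.4)²) = √(0.810000 + 0.160000) = 0.9849
  E: √((-0.3)² + (-3.1)²) = √(0.090000 + 9.610000) = 3.1145
  → nearest: D (0.9849)
Q4 at (2.0, -3.2):
  A: √((-0.5)² + (1.4)²) = √(0.250000 + 1.960000) = 1.4866
  B: √((-5.1)² + (3.9)²) = √(26.010000 + 15.210000) = 6.4203
  C: √((-3.3)² + (6.3)²) = √(10.890000 + 39.690000) = 7.1120
  D: √((-0.6)² + (4.4)²) = √(0.360000 + 19.360000) = 4.4407
  E: √((-1.8)² + (1.7)²) = √(3.240000 + 2.890000) = 2.4759
  → nearest: A (1.4866)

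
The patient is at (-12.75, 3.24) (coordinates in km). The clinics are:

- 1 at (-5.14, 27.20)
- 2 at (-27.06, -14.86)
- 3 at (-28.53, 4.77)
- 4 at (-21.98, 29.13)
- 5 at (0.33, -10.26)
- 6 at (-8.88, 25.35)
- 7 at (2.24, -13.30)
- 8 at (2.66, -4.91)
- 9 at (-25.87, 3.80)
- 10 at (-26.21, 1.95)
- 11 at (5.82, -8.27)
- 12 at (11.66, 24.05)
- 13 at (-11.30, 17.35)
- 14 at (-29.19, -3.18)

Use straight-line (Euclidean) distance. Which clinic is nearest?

9

Distances from (-12.75, 3.24):
1: √((7.61)² + (23.96)²) = √(57.9121 + 574.0816) = 25.14 km
2: √((-14.31)² + (-18.10)²) = √(204.7761 + 327.6100) = 23.07 km
3: √((-15.78)² + (1.53)²) = √(249.0084 + 2.3409) = 15.85 km
4: √((-9.23)² + (25.89)²) = √(85.1929 + 670.2921) = 27.49 km
5: √((13.08)² + (-13.50)²) = √(171.0864 + 182.2500) = 18.80 km
6: √((3.87)² + (22.11)²) = √(14.9769 + 488.8521) = 22.45 km
7: √((14.99)² + (-16.54)²) = √(224.7001 + 273.5716) = 22.32 km
8: √((15.41)² + (-8.15)²) = √(237.4681 + 66.4225) = 17.43 km
9: √((-13.12)² + (0.56)²) = √(172.1344 + 0.3136) = 13.13 km
10: √((-13.46)² + (-1.29)²) = √(181.1716 + 1.6641) = 13.52 km
11: √((18.57)² + (-11.51)²) = √(344.8449 + 132.4801) = 21.85 km
12: √((24.41)² + (20.81)²) = √(595.8481 + 433.0561) = 32.08 km
13: √((1.45)² + (14.11)²) = √(2.1025 + 199.0921) = 14.18 km
14: √((-16.44)² + (-6.42)²) = √(270.2736 + 41.2164) = 17.65 km
Minimum: 9 at 13.13 km.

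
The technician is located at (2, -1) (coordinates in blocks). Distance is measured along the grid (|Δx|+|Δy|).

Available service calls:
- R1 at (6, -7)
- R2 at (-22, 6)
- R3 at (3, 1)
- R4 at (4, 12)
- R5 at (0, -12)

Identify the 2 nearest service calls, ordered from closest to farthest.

R3, R1

Distances from (2, -1):
R1: |4| + |-6| = 4 + 6 = 10 blocks
R2: |-24| + |7| = 24 + 7 = 31 blocks
R3: |1| + |2| = 1 + 2 = 3 blocks
R4: |2| + |13| = 2 + 13 = 15 blocks
R5: |-2| + |-11| = 2 + 11 = 13 blocks
Sorted: R3 (3 blocks) < R1 (10 blocks) < R5 (13 blocks) < R4 (15 blocks) < …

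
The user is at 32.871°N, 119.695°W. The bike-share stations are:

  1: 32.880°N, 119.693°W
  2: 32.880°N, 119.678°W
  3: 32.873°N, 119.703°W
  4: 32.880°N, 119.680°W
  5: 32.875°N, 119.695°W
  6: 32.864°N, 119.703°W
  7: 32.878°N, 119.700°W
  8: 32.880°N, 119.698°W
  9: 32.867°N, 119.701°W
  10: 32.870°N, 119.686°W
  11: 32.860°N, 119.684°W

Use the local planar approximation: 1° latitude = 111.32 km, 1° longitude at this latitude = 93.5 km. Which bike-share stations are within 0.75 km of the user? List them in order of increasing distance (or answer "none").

Distances from 32.871°N, 119.695°W:
1: 1.019 km
2: 1.879 km
3: 0.780 km
4: 1.724 km
5: 0.445 km
6: 1.080 km
7: 0.909 km
8: 1.040 km
9: 0.716 km
10: 0.849 km
11: 1.599 km
Threshold 0.75 km: 5 (0.445 km), 9 (0.716 km) are within range.

5, 9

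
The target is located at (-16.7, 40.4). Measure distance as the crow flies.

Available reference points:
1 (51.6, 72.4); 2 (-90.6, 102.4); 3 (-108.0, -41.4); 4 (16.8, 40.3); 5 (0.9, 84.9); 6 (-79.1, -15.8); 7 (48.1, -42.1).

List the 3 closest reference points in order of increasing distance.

4, 5, 1

Distances from (-16.7, 40.4):
1: √((68.3)² + (32.0)²) = √(4664.890 + 1024.000) = 75.4
2: √((-73.9)² + (62.0)²) = √(5461.210 + 3844.000) = 96.5
3: √((-91.3)² + (-81.8)²) = √(8335.690 + 6691.240) = 122.6
4: √((33.5)² + (-0.1)²) = √(1122.250 + 0.010) = 33.5
5: √((17.6)² + (44.5)²) = √(309.760 + 1980.250) = 47.9
6: √((-62.4)² + (-56.2)²) = √(3893.760 + 3158.440) = 84.0
7: √((64.8)² + (-82.5)²) = √(4199.040 + 6806.250) = 104.9
Sorted: 4 (33.5) < 5 (47.9) < 1 (75.4) < 6 (84.0) < 2 (96.5) < …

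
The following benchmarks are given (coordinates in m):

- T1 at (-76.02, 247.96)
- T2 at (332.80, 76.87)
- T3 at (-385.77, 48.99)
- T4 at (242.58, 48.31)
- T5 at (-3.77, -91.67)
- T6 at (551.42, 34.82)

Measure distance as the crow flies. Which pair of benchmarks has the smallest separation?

T2 and T4

Pairwise distances:
T1–T2: 443.18 m
T1–T3: 368.15 m
T1–T4: 375.99 m
T1–T5: 347.23 m
T1–T6: 662.65 m
T2–T3: 719.11 m
T2–T4: 94.63 m
T2–T5: 376.41 m
T2–T6: 222.63 m
T3–T4: 628.35 m
T3–T5: 407.07 m
T3–T6: 937.30 m
T4–T5: 283.34 m
T4–T6: 309.13 m
T5–T6: 569.42 m
Closest pair: T2–T4 at 94.63 m.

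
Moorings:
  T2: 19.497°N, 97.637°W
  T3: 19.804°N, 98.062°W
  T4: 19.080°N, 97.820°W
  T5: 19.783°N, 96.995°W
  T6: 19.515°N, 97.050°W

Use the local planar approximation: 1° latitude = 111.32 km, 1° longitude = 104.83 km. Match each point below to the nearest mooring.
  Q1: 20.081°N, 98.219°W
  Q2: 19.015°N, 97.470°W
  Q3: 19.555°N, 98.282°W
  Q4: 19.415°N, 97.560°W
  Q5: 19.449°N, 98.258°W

Q1→T3; Q2→T4; Q3→T3; Q4→T2; Q5→T3

Q1 at 20.081°N, 98.219°W:
  T2: 89.156 km
  T3: 34.953 km
  T4: 119.023 km
  T5: 132.531 km
  T6: 137.795 km
  → nearest: T3 (34.953 km)
Q2 at 19.015°N, 97.470°W:
  T2: 56.440 km
  T3: 107.544 km
  T4: 37.397 km
  T5: 98.938 km
  T6: 70.969 km
  → nearest: T4 (37.397 km)
Q3 at 19.555°N, 98.282°W:
  T2: 67.923 km
  T3: 36.058 km
  T4: 71.705 km
  T5: 137.283 km
  T6: 129.227 km
  → nearest: T3 (36.058 km)
Q4 at 19.415°N, 97.560°W:
  T2: 12.185 km
  T3: 68.151 km
  T4: 46.191 km
  T5: 72.016 km
  T6: 54.610 km
  → nearest: T2 (12.185 km)
Q5 at 19.449°N, 98.258°W:
  T2: 65.318 km
  T3: 44.541 km
  T4: 61.608 km
  T5: 137.522 km
  T6: 126.848 km
  → nearest: T3 (44.541 km)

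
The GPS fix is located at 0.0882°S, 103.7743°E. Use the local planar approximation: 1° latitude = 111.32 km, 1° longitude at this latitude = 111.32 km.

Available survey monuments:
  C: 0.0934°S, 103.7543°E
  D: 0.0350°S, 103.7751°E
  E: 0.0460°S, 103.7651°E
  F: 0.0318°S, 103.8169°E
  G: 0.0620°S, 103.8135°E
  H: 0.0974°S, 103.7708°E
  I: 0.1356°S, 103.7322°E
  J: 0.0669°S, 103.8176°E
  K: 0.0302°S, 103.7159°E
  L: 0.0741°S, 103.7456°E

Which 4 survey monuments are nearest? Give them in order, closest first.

H, C, L, E

Distances from 0.0882°S, 103.7743°E:
C: √((-0.0052·111.32)² + (-0.0200·111.32)²) = √(0.335084 + 4.956857) = 2.3004 km
D: √((0.0532·111.32)² + (0.0008·111.32)²) = √(35.072737 + 0.007931) = 5.9229 km
E: √((0.0422·111.32)² + (-0.0092·111.32)²) = √(22.068423 + 1.048871) = 4.8080 km
F: √((0.0564·111.32)² + (0.0426·111.32)²) = √(39.418909 + 22.488764) = 7.8681 km
G: √((0.0262·111.32)² + (0.0392·111.32)²) = √(8.506462 + 19.042262) = 5.2487 km
H: √((-0.0092·111.32)² + (-0.0035·111.32)²) = √(1.048871 + 0.151804) = 1.0958 km
I: √((-0.0474·111.32)² + (-0.0421·111.32)²) = √(27.842170 + 21.963957) = 7.0573 km
J: √((0.0213·111.32)² + (0.0433·111.32)²) = √(5.622191 + 23.233904) = 5.3718 km
K: √((0.0580·111.32)² + (-0.0584·111.32)²) = √(41.687167 + 42.264145) = 9.1625 km
L: √((0.0141·111.32)² + (-0.0287·111.32)²) = √(2.463682 + 10.207284) = 3.5596 km
Sorted: H (1.0958 km) < C (2.3004 km) < L (3.5596 km) < E (4.8080 km) < G (5.2487 km) < J (5.3718 km) < …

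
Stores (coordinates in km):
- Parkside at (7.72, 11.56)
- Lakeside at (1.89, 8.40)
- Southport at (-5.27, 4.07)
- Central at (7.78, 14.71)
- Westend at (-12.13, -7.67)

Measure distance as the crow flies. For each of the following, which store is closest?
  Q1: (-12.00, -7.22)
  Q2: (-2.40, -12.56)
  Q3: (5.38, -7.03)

Q1 at (-12.00, -7.22):
  Parkside: 27.23 km
  Lakeside: 20.90 km
  Southport: 13.14 km
  Central: 29.53 km
  Westend: 0.47 km
  → nearest: Westend (0.47 km)
Q2 at (-2.40, -12.56):
  Parkside: 26.16 km
  Lakeside: 21.39 km
  Southport: 16.88 km
  Central: 29.11 km
  Westend: 10.89 km
  → nearest: Westend (10.89 km)
Q3 at (5.38, -7.03):
  Parkside: 18.74 km
  Lakeside: 15.82 km
  Southport: 15.38 km
  Central: 21.87 km
  Westend: 17.52 km
  → nearest: Southport (15.38 km)

Q1→Westend; Q2→Westend; Q3→Southport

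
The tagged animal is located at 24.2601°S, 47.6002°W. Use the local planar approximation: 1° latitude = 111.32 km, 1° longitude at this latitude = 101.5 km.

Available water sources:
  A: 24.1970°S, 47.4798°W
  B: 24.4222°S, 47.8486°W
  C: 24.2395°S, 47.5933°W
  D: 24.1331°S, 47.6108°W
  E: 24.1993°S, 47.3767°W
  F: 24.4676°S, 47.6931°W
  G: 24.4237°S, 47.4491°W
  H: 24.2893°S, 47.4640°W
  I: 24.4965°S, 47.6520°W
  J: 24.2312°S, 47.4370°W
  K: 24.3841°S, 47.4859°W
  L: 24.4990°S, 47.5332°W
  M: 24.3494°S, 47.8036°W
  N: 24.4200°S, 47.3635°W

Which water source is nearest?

C

Distances from 24.2601°S, 47.6002°W:
A: 14.0955 km
B: 31.0048 km
C: 2.3978 km
D: 14.1785 km
E: 23.6734 km
F: 24.9494 km
G: 23.8094 km
H: 14.2013 km
I: 26.8361 km
J: 16.8743 km
K: 18.0315 km
L: 27.4501 km
M: 22.9138 km
N: 29.9006 km
Minimum: C at 2.3978 km.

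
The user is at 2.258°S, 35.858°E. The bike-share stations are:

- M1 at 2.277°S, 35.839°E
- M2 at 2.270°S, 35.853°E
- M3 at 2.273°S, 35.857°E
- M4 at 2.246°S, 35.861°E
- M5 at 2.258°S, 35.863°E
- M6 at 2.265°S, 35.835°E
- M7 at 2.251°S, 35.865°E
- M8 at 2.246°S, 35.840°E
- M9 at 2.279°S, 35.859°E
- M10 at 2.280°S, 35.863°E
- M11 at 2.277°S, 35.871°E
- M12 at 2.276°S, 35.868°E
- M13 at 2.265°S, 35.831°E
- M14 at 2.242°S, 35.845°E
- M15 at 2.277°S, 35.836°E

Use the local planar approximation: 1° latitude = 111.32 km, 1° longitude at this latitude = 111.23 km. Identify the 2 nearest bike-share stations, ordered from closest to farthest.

M5, M7

Distances from 2.258°S, 35.858°E:
M1: √((-0.019·111.32)² + (-0.019·111.23)²) = √(4.47356 + 4.46633) = 2.990 km
M2: √((-0.012·111.32)² + (-0.005·111.23)²) = √(1.78447 + 0.30930) = 1.447 km
M3: √((-0.015·111.32)² + (-0.001·111.23)²) = √(2.78823 + 0.01237) = 1.674 km
M4: √((0.012·111.32)² + (0.003·111.23)²) = √(1.78447 + 0.11135) = 1.377 km
M5: √((0.000·111.32)² + (0.005·111.23)²) = √(0.00000 + 0.30930) = 0.556 km
M6: √((-0.007·111.32)² + (-0.023·111.23)²) = √(0.60721 + 6.54485) = 2.674 km
M7: √((0.007·111.32)² + (0.007·111.23)²) = √(0.60721 + 0.60623) = 1.102 km
M8: √((0.012·111.32)² + (-0.018·111.23)²) = √(1.78447 + 4.00856) = 2.407 km
M9: √((-0.021·111.32)² + (0.001·111.23)²) = √(5.46493 + 0.01237) = 2.340 km
M10: √((-0.022·111.32)² + (0.005·111.23)²) = √(5.99780 + 0.30930) = 2.511 km
M11: √((-0.019·111.32)² + (0.013·111.23)²) = √(4.47356 + 2.09089) = 2.562 km
M12: √((-0.018·111.32)² + (0.010·111.23)²) = √(4.01505 + 1.23721) = 2.292 km
M13: √((-0.007·111.32)² + (-0.027·111.23)²) = √(0.60721 + 9.01927) = 3.103 km
M14: √((0.016·111.32)² + (-0.013·111.23)²) = √(3.17239 + 2.09089) = 2.294 km
M15: √((-0.019·111.32)² + (-0.022·111.23)²) = √(4.47356 + 5.98810) = 3.234 km
Sorted: M5 (0.556 km) < M7 (1.102 km) < M4 (1.377 km) < M2 (1.447 km) < …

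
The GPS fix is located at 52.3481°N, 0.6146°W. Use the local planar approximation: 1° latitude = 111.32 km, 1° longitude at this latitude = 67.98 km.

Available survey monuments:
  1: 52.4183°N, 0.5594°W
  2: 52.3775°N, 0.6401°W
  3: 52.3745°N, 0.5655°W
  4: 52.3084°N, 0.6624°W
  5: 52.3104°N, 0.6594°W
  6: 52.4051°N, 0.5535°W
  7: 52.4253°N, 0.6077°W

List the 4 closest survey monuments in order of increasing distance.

Distances from 52.3481°N, 0.6146°W:
1: √((0.0702·111.32)² + (0.0552·67.98)²) = √(61.068973 + 14.081226) = 8.6689 km
2: √((0.0294·111.32)² + (-0.0255·67.98)²) = √(10.711272 + 3.004988) = 3.7035 km
3: √((0.0264·111.32)² + (0.0491·67.98)²) = √(8.636828 + 11.141029) = 4.4472 km
4: √((-0.0397·111.32)² + (-0.0478·67.98)²) = √(19.531132 + 10.558886) = 5.4854 km
5: √((-0.0377·111.32)² + (-0.0448·67.98)²) = √(17.612828 + 9.275095) = 5.1854 km
6: √((0.0570·111.32)² + (0.0611·67.98)²) = √(40.262071 + 17.252210) = 7.5838 km
7: √((0.0772·111.32)² + (0.0069·67.98)²) = √(73.855186 + 0.220019) = 8.6067 km
Sorted: 2 (3.7035 km) < 3 (4.4472 km) < 5 (5.1854 km) < 4 (5.4854 km) < 6 (7.5838 km) < 7 (8.6067 km) < …

2, 3, 5, 4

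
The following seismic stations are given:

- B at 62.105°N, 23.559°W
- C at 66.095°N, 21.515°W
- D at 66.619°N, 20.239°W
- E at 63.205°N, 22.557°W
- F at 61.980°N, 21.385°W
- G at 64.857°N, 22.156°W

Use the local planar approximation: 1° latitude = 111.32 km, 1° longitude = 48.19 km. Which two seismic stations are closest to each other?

Pairwise distances:
C–D: √((0.524·111.32)² + (1.276·48.19)²) = √(3402.58489 + 3781.07421) = 84.756 km
B–F: √((-0.125·111.32)² + (2.174·48.19)²) = √(193.62722 + 10975.71780) = 105.685 km
B–E: √((1.100·111.32)² + (1.002·48.19)²) = √(14994.49230 + 2331.57449) = 131.629 km
C–G: √((-1.238·111.32)² + (-0.641·48.19)²) = √(18992.74270 + 954.17913) = 141.234 km
E–F: √((-1.225·111.32)² + (1.172·48.19)²) = √(18595.95869 + 3189.84129) = 147.600 km
E–G: √((1.652·111.32)² + (0.401·48.19)²) = √(33819.44539 + 373.42432) = 184.913 km
D–G: √((-1.762·111.32)² + (-1.917·48.19)²) = √(38473.19055 + 8534.10689) = 216.812 km
B–G: √((2.752·111.32)² + (1.403·48.19)²) = √(93851.94003 + 4571.18918) = 313.725 km
F–G: √((2.877·111.32)² + (-0.771·48.19)²) = √(102571.36123 + 1380.45613) = 322.416 km
C–E: √((-2.890·111.32)² + (-1.042·48.19)²) = √(103500.41254 + 2521.44379) = 325.610 km
D–E: √((-3.414·111.32)² + (-2.318·48.19)²) = √(144435.32696 + 12477.87745) = 396.123 km
B–C: √((3.990·111.32)² + (2.044·48.19)²) = √(197284.14622 + 9702.32092) = 454.958 km
C–F: √((-4.115·111.32)² + (0.130·48.19)²) = √(209838.93549 + 39.24647) = 458.125 km
D–F: √((-4.639·111.32)² + (-1.146·48.19)²) = √(266682.88233 + 3049.88236) = 519.358 km
B–D: √((4.514·111.32)² + (3.320·48.19)²) = √(252504.72240 + 25597.05608) = 527.354 km
Closest pair: C–D at 84.756 km.

C and D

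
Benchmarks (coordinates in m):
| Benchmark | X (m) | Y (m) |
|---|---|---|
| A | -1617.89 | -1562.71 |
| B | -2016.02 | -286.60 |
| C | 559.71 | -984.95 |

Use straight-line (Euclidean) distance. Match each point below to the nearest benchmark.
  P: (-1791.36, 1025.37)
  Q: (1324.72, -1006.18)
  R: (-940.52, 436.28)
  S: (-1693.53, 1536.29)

P→B; Q→C; R→B; S→B

P at (-1791.36, 1025.37):
  A: √((173.47)² + (-2588.08)²) = √(30091.8409 + 6698158.0864) = 2593.89 m
  B: √((-224.66)² + (-1311.97)²) = √(50472.1156 + 1721265.2809) = 1331.07 m
  C: √((2351.07)² + (-2010.32)²) = √(5527530.1449 + 4041386.5024) = 3093.37 m
  → nearest: B (1331.07 m)
Q at (1324.72, -1006.18):
  A: √((-2942.61)² + (-556.53)²) = √(8658953.6121 + 309725.6409) = 2994.78 m
  B: √((-3340.74)² + (719.58)²) = √(11160543.7476 + 517795.3764) = 3417.36 m
  C: √((-765.01)² + (21.23)²) = √(585240.3001 + 450.7129) = 765.30 m
  → nearest: C (765.30 m)
R at (-940.52, 436.28):
  A: √((-677.37)² + (-1998.99)²) = √(458830.1169 + 3995961.0201) = 2110.64 m
  B: √((-1075.50)² + (-722.88)²) = √(1156700.2500 + 522555.4944) = 1295.86 m
  C: √((1500.23)² + (-1421.23)²) = √(2250690.0529 + 2019894.7129) = 2066.54 m
  → nearest: B (1295.86 m)
S at (-1693.53, 1536.29):
  A: √((75.64)² + (-3099.00)²) = √(5721.4096 + 9603801.0000) = 3099.92 m
  B: √((-322.49)² + (-1822.89)²) = √(103999.8001 + 3322927.9521) = 1851.20 m
  C: √((2253.24)² + (-2521.24)²) = √(5077090.4976 + 6356651.1376) = 3381.38 m
  → nearest: B (1851.20 m)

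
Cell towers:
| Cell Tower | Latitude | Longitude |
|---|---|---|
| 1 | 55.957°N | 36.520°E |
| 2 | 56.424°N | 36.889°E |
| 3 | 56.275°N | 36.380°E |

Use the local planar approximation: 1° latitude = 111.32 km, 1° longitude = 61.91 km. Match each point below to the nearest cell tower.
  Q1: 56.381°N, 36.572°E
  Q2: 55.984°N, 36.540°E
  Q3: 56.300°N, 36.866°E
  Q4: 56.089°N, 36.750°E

Q1 at 56.381°N, 36.572°E:
  1: √((-0.424·111.32)² + (-0.052·61.91)²) = √(2227.80979 + 10.36402) = 47.309 km
  2: √((0.043·111.32)² + (0.317·61.91)²) = √(22.91307 + 385.15907) = 20.201 km
  3: √((-0.106·111.32)² + (-0.192·61.91)²) = √(139.23811 + 141.29411) = 16.749 km
  → nearest: 3 (16.749 km)
Q2 at 55.984°N, 36.540°E:
  1: √((-0.027·111.32)² + (-0.020·61.91)²) = √(9.03387 + 1.53314) = 3.251 km
  2: √((0.440·111.32)² + (0.349·61.91)²) = √(2399.11877 + 466.84473) = 53.535 km
  3: √((0.291·111.32)² + (-0.160·61.91)²) = √(1049.37901 + 98.12091) = 33.875 km
  → nearest: 1 (3.251 km)
Q3 at 56.300°N, 36.866°E:
  1: √((-0.343·111.32)² + (-0.346·61.91)²) = √(1457.92316 + 458.85324) = 43.781 km
  2: √((0.124·111.32)² + (0.023·61.91)²) = √(190.54158 + 2.02758) = 13.877 km
  3: √((-0.025·111.32)² + (-0.486·61.91)²) = √(7.74509 + 905.30339) = 30.217 km
  → nearest: 2 (13.877 km)
Q4 at 56.089°N, 36.750°E:
  1: √((-0.132·111.32)² + (-0.230·61.91)²) = √(215.92069 + 202.75766) = 20.462 km
  2: √((0.335·111.32)² + (0.139·61.91)²) = √(1390.70818 + 74.05446) = 38.272 km
  3: √((0.186·111.32)² + (-0.370·61.91)²) = √(428.71856 + 524.71690) = 30.878 km
  → nearest: 1 (20.462 km)

Q1→3; Q2→1; Q3→2; Q4→1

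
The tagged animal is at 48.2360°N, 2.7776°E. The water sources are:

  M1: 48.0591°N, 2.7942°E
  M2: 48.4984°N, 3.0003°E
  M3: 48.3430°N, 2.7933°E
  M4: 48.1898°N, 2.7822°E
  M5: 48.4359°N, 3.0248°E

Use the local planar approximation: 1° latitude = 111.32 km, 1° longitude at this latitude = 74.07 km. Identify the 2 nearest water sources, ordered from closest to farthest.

M4, M3

Distances from 48.2360°N, 2.7776°E:
M1: √((-0.1769·111.32)² + (0.0166·74.07)²) = √(387.794871 + 1.511823) = 19.7309 km
M2: √((0.2624·111.32)² + (0.2227·74.07)²) = √(853.245599 + 272.097858) = 33.5461 km
M3: √((0.1070·111.32)² + (0.0157·74.07)²) = √(141.877638 + 1.352334) = 11.9679 km
M4: √((-0.0462·111.32)² + (0.0046·74.07)²) = √(26.450284 + 0.116091) = 5.1543 km
M5: √((0.1999·111.32)² + (0.2472·74.07)²) = √(495.190134 + 335.259908) = 28.8175 km
Sorted: M4 (5.1543 km) < M3 (11.9679 km) < M1 (19.7309 km) < M5 (28.8175 km) < …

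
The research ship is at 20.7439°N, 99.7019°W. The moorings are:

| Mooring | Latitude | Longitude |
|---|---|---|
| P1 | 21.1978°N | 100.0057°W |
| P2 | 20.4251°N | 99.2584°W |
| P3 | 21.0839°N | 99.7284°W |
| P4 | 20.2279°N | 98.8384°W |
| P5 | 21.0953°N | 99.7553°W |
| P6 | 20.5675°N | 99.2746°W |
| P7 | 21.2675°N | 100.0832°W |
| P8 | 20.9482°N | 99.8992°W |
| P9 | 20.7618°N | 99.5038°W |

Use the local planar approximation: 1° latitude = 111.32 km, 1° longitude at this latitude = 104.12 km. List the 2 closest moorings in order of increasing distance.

Distances from 20.7439°N, 99.7019°W:
P1: √((0.4539·111.32)² + (-0.3038·104.12)²) = √(2553.093740 + 1000.561661) = 59.6125 km
P2: √((-0.3188·111.32)² + (0.4435·104.12)²) = √(1259.456061 + 2132.335647) = 58.2391 km
P3: √((0.3400·111.32)² + (-0.0265·104.12)²) = √(1432.531661 + 7.613074) = 37.9492 km
P4: √((-0.5160·111.32)² + (0.8635·104.12)²) = √(3299.482267 + 8083.380134) = 106.6905 km
P5: √((0.3514·111.32)² + (-0.0534·104.12)²) = √(1530.206032 + 30.913689) = 39.5110 km
P6: √((-0.1764·111.32)² + (0.4273·104.12)²) = √(385.605799 + 1979.402455) = 48.6314 km
P7: √((0.5236·111.32)² + (-0.3813·104.12)²) = √(3397.392088 + 1576.165907) = 70.5235 km
P8: √((0.2043·111.32)² + (-0.1973·104.12)²) = √(517.229312 + 422.009754) = 30.6470 km
P9: √((0.0179·111.32)² + (0.1981·104.12)²) = √(3.970566 + 425.438971) = 20.7222 km
Sorted: P9 (20.7222 km) < P8 (30.6470 km) < P3 (37.9492 km) < P5 (39.5110 km) < …

P9, P8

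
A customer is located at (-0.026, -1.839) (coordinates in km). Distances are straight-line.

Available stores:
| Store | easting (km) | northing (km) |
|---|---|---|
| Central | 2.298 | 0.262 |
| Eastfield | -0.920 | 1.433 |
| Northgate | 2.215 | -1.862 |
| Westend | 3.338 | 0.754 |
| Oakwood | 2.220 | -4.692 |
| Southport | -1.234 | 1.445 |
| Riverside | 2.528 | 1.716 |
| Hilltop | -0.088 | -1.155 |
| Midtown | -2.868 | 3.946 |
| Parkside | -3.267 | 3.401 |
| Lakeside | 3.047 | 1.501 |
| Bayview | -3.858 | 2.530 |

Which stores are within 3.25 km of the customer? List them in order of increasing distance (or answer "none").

Distances from (-0.026, -1.839):
Central: √((2.324)² + (2.101)²) = √(5.40098 + 4.41420) = 3.133 km
Eastfield: √((-0.894)² + (3.272)²) = √(0.79924 + 10.70598) = 3.392 km
Northgate: √((2.241)² + (-0.023)²) = √(5.02208 + 0.00053) = 2.241 km
Westend: √((3.364)² + (2.593)²) = √(11.31650 + 6.72365) = 4.247 km
Oakwood: √((2.246)² + (-2.853)²) = √(5.04452 + 8.13961) = 3.631 km
Southport: √((-1.208)² + (3.284)²) = √(1.45926 + 10.78466) = 3.499 km
Riverside: √((2.554)² + (3.555)²) = √(6.52292 + 12.63802) = 4.377 km
Hilltop: √((-0.062)² + (0.684)²) = √(0.00384 + 0.46786) = 0.687 km
Midtown: √((-2.842)² + (5.785)²) = √(8.07696 + 33.46623) = 6.445 km
Parkside: √((-3.241)² + (5.240)²) = √(10.50408 + 27.45760) = 6.161 km
Lakeside: √((3.073)² + (3.340)²) = √(9.44333 + 11.15560) = 4.539 km
Bayview: √((-3.832)² + (4.369)²) = √(14.68422 + 19.08816) = 5.811 km
Threshold 3.25 km: Hilltop (0.687 km), Northgate (2.241 km), Central (3.133 km) are within range.

Hilltop, Northgate, Central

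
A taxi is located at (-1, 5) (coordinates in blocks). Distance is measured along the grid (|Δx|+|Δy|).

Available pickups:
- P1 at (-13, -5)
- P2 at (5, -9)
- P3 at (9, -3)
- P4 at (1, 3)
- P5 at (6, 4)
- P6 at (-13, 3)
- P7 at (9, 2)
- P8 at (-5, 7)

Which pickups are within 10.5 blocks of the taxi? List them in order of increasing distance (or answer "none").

P4, P8, P5

Distances from (-1, 5):
P1: |-12| + |-10| = 12 + 10 = 22 blocks
P2: |6| + |-14| = 6 + 14 = 20 blocks
P3: |10| + |-8| = 10 + 8 = 18 blocks
P4: |2| + |-2| = 2 + 2 = 4 blocks
P5: |7| + |-1| = 7 + 1 = 8 blocks
P6: |-12| + |-2| = 12 + 2 = 14 blocks
P7: |10| + |-3| = 10 + 3 = 13 blocks
P8: |-4| + |2| = 4 + 2 = 6 blocks
Threshold 10.5 blocks: P4 (4 blocks), P8 (6 blocks), P5 (8 blocks) are within range.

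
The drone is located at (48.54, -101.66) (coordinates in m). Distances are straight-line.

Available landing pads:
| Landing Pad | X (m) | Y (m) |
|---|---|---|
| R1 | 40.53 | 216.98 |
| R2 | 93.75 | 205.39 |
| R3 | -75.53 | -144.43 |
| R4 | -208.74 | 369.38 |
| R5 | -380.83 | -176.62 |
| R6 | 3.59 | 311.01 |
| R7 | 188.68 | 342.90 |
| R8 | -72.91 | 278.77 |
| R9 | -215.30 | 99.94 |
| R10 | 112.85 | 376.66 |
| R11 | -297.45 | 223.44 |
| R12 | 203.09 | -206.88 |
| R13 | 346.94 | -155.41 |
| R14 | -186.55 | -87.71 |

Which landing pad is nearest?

R3

Distances from (48.54, -101.66):
R1: 318.74 m
R2: 310.36 m
R3: 131.24 m
R4: 536.72 m
R5: 435.86 m
R6: 415.11 m
R7: 466.13 m
R8: 399.35 m
R9: 332.05 m
R10: 482.62 m
R11: 474.76 m
R12: 186.97 m
R13: 303.20 m
R14: 235.50 m
Minimum: R3 at 131.24 m.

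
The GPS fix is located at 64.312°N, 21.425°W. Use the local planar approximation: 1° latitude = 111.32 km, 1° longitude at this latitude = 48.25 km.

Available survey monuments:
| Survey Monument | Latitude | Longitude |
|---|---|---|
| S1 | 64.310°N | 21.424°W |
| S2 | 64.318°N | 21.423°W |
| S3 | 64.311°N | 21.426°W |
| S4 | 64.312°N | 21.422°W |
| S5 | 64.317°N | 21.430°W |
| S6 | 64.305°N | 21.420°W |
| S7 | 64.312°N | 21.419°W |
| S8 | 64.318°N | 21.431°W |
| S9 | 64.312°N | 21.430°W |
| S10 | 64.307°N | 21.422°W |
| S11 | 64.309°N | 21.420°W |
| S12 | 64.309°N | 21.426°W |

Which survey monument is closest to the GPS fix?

S3

Distances from 64.312°N, 21.425°W:
S1: 0.228 km
S2: 0.675 km
S3: 0.121 km
S4: 0.145 km
S5: 0.607 km
S6: 0.816 km
S7: 0.290 km
S8: 0.728 km
S9: 0.241 km
S10: 0.575 km
S11: 0.412 km
S12: 0.337 km
Minimum: S3 at 0.121 km.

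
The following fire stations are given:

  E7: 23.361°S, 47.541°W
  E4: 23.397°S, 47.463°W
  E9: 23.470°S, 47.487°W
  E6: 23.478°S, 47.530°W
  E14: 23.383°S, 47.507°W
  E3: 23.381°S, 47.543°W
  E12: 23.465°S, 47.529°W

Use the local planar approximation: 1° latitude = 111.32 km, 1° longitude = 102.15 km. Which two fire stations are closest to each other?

E6 and E12

Pairwise distances:
E6–E12: √((0.013·111.32)² + (0.001·102.15)²) = √(2.09427 + 0.01043) = 1.451 km
E7–E3: √((-0.020·111.32)² + (-0.002·102.15)²) = √(4.95686 + 0.04174) = 2.236 km
E14–E3: √((0.002·111.32)² + (-0.036·102.15)²) = √(0.04957 + 13.52327) = 3.684 km
E7–E14: √((-0.022·111.32)² + (0.034·102.15)²) = √(5.99780 + 12.06242) = 4.250 km
E9–E12: √((0.005·111.32)² + (-0.042·102.15)²) = √(0.30980 + 18.40667) = 4.326 km
E9–E6: √((-0.008·111.32)² + (-0.043·102.15)²) = √(0.79310 + 19.29362) = 4.482 km
E4–E14: √((0.014·111.32)² + (-0.044·102.15)²) = √(2.42886 + 20.20143) = 4.757 km
E4–E3: √((0.016·111.32)² + (-0.080·102.15)²) = √(3.17239 + 66.78158) = 8.364 km
E4–E9: √((-0.073·111.32)² + (-0.024·102.15)²) = √(66.03773 + 6.01034) = 8.488 km
E7–E4: √((-0.036·111.32)² + (0.078·102.15)²) = √(16.06022 + 63.48424) = 8.919 km
E14–E12: √((-0.082·111.32)² + (-0.022·102.15)²) = √(83.32477 + 5.05036) = 9.401 km
E3–E12: √((-0.084·111.32)² + (0.014·102.15)²) = √(87.43896 + 2.04519) = 9.460 km
E9–E14: √((0.087·111.32)² + (-0.020·102.15)²) = √(93.79613 + 4.17385) = 9.898 km
E4–E12: √((-0.068·111.32)² + (-0.066·102.15)²) = √(57.30127 + 45.45322) = 10.137 km
E6–E14: √((0.095·111.32)² + (0.023·102.15)²) = √(111.83909 + 5.51992) = 10.833 km
E6–E3: √((0.097·111.32)² + (-0.013·102.15)²) = √(116.59767 + 1.76345) = 10.879 km
E4–E6: √((-0.081·111.32)² + (-0.067·102.15)²) = √(81.30485 + 46.84102) = 11.320 km
E9–E3: √((0.089·111.32)² + (-0.056·102.15)²) = √(98.15816 + 32.72298) = 11.440 km
E7–E12: √((-0.104·111.32)² + (0.012·102.15)²) = √(134.03341 + 1.50259) = 11.642 km
E7–E6: √((-0.117·111.32)² + (0.011·102.15)²) = √(169.63604 + 1.26259) = 13.073 km
E7–E9: √((-0.109·111.32)² + (0.054·102.15)²) = √(147.23104 + 30.42736) = 13.329 km
Closest pair: E6–E12 at 1.451 km.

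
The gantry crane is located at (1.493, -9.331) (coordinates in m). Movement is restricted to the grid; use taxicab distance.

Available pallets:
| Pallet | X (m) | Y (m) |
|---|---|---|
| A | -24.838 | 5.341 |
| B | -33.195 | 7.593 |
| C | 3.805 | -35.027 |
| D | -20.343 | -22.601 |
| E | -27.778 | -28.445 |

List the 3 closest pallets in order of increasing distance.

Distances from (1.493, -9.331):
A: 41.003 m
B: 51.612 m
C: 28.008 m
D: 35.106 m
E: 48.385 m
Sorted: C (28.008 m) < D (35.106 m) < A (41.003 m) < E (48.385 m) < B (51.612 m)

C, D, A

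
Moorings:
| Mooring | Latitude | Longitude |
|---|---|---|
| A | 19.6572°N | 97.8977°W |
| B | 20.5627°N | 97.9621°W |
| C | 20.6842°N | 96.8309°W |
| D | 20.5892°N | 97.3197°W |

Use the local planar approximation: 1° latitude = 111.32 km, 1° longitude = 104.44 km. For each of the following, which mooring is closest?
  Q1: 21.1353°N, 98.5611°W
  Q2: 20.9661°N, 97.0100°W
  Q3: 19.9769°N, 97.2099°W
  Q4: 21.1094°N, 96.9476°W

Q1 at 21.1353°N, 98.5611°W:
  A: √((-1.4781·111.32)² + (0.6634·104.44)²) = √(27074.100040 + 4800.479956) = 178.5345 km
  B: √((-0.5726·111.32)² + (0.5990·104.44)²) = √(4063.021147 + 3913.698547) = 89.3125 km
  C: √((-0.4511·111.32)² + (1.7302·104.44)²) = √(2521.692051 + 32653.244608) = 187.5498 km
  D: √((-0.5461·111.32)² + (1.2414·104.44)²) = √(3695.649270 + 16809.593392) = 143.1965 km
  → nearest: B (89.3125 km)
Q2 at 20.9661°N, 97.0100°W:
  A: √((-1.3089·111.32)² + (-0.8877·104.44)²) = √(21230.456413 + 8595.401465) = 172.7016 km
  B: √((-0.4034·111.32)² + (-0.9521·104.44)²) = √(2016.592664 + 9887.781404) = 109.1072 km
  C: √((-0.2819·111.32)² + (0.1791·104.44)²) = √(984.773939 + 349.884657) = 36.5330 km
  D: √((-0.3769·111.32)² + (-0.3097·104.44)²) = √(1760.348564 + 1046.203424) = 52.9769 km
  → nearest: C (36.5330 km)
Q3 at 19.9769°N, 97.2099°W:
  A: √((-0.3197·111.32)² + (-0.6878·104.44)²) = √(1266.577206 + 5160.099420) = 80.1666 km
  B: √((0.5858·111.32)² + (-0.7522·104.44)²) = √(4252.507909 + 6171.637148) = 102.0987 km
  C: √((0.7073·111.32)² + (0.3790·104.44)²) = √(6199.457849 + 1566.794889) = 88.1263 km
  D: √((0.6123·111.32)² + (-0.1098·104.44)²) = √(4645.954093 + 131.503831) = 69.1192 km
  → nearest: D (69.1192 km)
Q4 at 21.1094°N, 96.9476°W:
  A: √((-1.4522·111.32)² + (-0.9501·104.44)²) = √(26133.601242 + 9846.284099) = 189.6836 km
  B: √((-0.5467·111.32)² + (-1.0145·104.44)²) = √(3703.774550 + 11226.330641) = 122.1888 km
  C: √((-0.4252·111.32)² + (0.1167·104.44)²) = √(2240.437881 + 148.550952) = 48.8773 km
  D: √((-0.5202·111.32)² + (-0.3721·104.44)²) = √(3353.413366 + 1510.264682) = 69.7401 km
  → nearest: C (48.8773 km)

Q1→B; Q2→C; Q3→D; Q4→C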